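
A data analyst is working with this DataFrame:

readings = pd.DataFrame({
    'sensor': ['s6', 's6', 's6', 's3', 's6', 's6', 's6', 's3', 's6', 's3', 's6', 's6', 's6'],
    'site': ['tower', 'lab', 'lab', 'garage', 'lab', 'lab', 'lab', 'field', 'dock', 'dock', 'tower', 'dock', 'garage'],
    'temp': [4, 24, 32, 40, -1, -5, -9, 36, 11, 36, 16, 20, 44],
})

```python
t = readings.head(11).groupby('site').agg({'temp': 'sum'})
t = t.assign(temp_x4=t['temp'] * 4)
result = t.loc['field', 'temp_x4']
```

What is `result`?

144

take first 11 rows:
   sensor    site  temp
0      s6   tower     4
1      s6     lab    24
2      s6     lab    32
3      s3  garage    40
4      s6     lab    -1
5      s6     lab    -5
6      s6     lab    -9
7      s3   field    36
8      s6    dock    11
9      s3    dock    36
10     s6   tower    16
group by site, sum of temp:
        temp
site        
dock      47
field     36
garage    40
lab       41
tower     20
add column temp_x4 = t['temp'] * 4:
        temp  temp_x4
site                 
dock      47      188
field     36      144
garage    40      160
lab       41      164
tower     20       80
Hence 144.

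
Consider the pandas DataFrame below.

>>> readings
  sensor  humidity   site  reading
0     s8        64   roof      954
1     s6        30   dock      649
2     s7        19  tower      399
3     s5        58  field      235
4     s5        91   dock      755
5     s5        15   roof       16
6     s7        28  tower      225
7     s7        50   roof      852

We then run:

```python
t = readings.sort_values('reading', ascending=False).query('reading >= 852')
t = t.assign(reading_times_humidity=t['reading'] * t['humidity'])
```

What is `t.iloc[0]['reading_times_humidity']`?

61056

sort by reading descending:
  sensor  humidity   site  reading
0     s8        64   roof      954
7     s7        50   roof      852
4     s5        91   dock      755
1     s6        30   dock      649
2     s7        19  tower      399
3     s5        58  field      235
6     s7        28  tower      225
5     s5        15   roof       16
filter rows where reading >= 852:
  sensor  humidity  site  reading
0     s8        64  roof      954
7     s7        50  roof      852
add column reading_times_humidity = t['reading'] * t['humidity']:
  sensor  humidity  site  reading  reading_times_humidity
0     s8        64  roof      954                   61056
7     s7        50  roof      852                   42600
Then the value at position 0, column 'reading_times_humidity': 61056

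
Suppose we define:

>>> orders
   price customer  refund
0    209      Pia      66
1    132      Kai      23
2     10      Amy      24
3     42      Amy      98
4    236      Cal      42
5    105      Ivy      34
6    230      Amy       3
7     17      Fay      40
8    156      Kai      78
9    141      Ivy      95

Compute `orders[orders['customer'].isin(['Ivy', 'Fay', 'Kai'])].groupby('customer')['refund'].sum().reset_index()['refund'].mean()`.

filter rows where customer in ['Ivy', 'Fay', 'Kai']:
   price customer  refund
1    132      Kai      23
5    105      Ivy      34
7     17      Fay      40
8    156      Kai      78
9    141      Ivy      95
group by customer, sum of refund:
customer
Fay     40
Ivy    129
Kai    101
Name: refund, dtype: int64
reset_index():
  customer  refund
0      Fay      40
1      Ivy     129
2      Kai     101

90.0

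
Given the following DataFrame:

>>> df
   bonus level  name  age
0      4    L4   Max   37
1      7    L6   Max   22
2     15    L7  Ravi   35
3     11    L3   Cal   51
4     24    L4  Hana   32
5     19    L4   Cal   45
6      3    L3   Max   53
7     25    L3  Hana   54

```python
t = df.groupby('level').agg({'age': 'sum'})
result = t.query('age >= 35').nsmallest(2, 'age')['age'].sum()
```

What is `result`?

group by level, sum of age:
       age
level     
L3     158
L4     114
L6      22
L7      35
filter rows where age >= 35:
       age
level     
L3     158
L4     114
L7      35
take 2 rows with smallest age:
       age
level     
L7      35
L4     114
So sum() = 149.

149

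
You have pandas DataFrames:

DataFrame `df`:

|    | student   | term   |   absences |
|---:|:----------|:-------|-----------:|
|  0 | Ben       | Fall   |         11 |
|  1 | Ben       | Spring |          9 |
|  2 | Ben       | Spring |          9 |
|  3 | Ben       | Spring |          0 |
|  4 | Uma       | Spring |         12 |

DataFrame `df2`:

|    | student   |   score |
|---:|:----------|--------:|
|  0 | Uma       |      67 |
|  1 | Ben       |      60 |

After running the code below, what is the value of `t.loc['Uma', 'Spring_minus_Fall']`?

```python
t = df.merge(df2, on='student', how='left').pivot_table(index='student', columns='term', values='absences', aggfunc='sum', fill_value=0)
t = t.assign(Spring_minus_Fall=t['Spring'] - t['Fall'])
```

merge on 'student' (how='left') → 5 rows:
  student    term  absences  score
0     Ben    Fall        11     60
1     Ben  Spring         9     60
2     Ben  Spring         9     60
3     Ben  Spring         0     60
4     Uma  Spring        12     67
pivot: rows=student, cols=term, sum(absences):
term     Fall  Spring
student              
Ben        11      18
Uma         0      12
add column Spring_minus_Fall = t['Spring'] - t['Fall']:
term     Fall  Spring  Spring_minus_Fall
student                                 
Ben        11      18                  7
Uma         0      12                 12
Hence 12.

12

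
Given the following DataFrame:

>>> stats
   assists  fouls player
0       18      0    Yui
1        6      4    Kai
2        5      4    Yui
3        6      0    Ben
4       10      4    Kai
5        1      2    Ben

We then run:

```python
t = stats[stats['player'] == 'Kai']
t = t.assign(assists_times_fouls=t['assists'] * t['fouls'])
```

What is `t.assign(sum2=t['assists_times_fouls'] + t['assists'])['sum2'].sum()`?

filter rows where player == 'Kai':
   assists  fouls player
1        6      4    Kai
4       10      4    Kai
add column assists_times_fouls = t['assists'] * t['fouls']:
   assists  fouls player  assists_times_fouls
1        6      4    Kai                   24
4       10      4    Kai                   40
add column sum2 = t['assists_times_fouls'] + t['assists']:
   assists  fouls player  assists_times_fouls  sum2
1        6      4    Kai                   24    30
4       10      4    Kai                   40    50

80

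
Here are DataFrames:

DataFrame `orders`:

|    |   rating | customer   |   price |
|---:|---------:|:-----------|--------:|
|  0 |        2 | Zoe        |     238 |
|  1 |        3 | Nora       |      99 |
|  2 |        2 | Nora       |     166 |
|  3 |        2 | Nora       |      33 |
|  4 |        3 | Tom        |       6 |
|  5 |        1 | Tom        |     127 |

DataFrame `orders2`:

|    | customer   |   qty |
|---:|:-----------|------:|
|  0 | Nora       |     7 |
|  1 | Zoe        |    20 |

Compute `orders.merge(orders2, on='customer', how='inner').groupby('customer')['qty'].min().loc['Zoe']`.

20

merge on 'customer' (how='inner') → 4 rows:
   rating customer  price  qty
0       2      Zoe    238   20
1       3     Nora     99    7
2       2     Nora    166    7
3       2     Nora     33    7
group by customer, min of qty:
customer
Nora     7
Zoe     20
Name: qty, dtype: int64
Finally, value at index 'Zoe' = 20.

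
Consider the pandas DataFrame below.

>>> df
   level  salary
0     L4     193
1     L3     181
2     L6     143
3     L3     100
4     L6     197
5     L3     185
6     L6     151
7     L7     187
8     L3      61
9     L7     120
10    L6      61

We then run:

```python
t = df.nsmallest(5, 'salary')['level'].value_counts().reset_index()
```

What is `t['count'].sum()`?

take 5 rows with smallest salary:
   level  salary
8     L3      61
10    L6      61
3     L3     100
9     L7     120
2     L6     143
value_counts of level:
level
L3    2
L6    2
L7    1
Name: count, dtype: int64
reset_index():
  level  count
0    L3      2
1    L6      2
2    L7      1
sum of column 'count' → 5

5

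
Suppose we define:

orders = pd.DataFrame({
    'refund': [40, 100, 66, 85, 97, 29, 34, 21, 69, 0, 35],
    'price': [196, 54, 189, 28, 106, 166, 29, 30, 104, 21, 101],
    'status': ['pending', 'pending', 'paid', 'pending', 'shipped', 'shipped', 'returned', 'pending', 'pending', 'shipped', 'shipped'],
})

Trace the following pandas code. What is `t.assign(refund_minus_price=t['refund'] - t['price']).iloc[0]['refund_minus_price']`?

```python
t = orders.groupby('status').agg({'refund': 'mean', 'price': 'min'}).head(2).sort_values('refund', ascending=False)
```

-123.0

group by status: mean(refund), min(price):
          refund  price
status                 
paid       66.00    189
pending    63.00     28
returned   34.00     29
shipped    40.25     21
take first 2 rows:
         refund  price
status                
paid       66.0    189
pending    63.0     28
sort by refund descending:
         refund  price
status                
paid       66.0    189
pending    63.0     28
add column refund_minus_price = t['refund'] - t['price']:
         refund  price  refund_minus_price
status                                    
paid       66.0    189              -123.0
pending    63.0     28                35.0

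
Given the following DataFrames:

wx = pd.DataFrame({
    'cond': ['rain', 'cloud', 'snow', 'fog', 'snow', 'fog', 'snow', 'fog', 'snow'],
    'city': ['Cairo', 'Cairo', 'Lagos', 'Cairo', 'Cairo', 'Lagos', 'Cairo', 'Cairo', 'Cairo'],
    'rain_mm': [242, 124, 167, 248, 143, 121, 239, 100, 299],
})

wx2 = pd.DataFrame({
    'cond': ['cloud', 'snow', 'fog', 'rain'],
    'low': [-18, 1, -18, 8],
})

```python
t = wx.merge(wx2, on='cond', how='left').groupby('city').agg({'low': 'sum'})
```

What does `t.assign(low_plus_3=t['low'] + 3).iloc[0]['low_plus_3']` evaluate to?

merge on 'cond' (how='left') → 9 rows:
    cond   city  rain_mm  low
0   rain  Cairo      242    8
1  cloud  Cairo      124  -18
2   snow  Lagos      167    1
3    fog  Cairo      248  -18
4   snow  Cairo      143    1
5    fog  Lagos      121  -18
6   snow  Cairo      239    1
7    fog  Cairo      100  -18
8   snow  Cairo      299    1
group by city, sum of low:
       low
city      
Cairo  -43
Lagos  -17
add column low_plus_3 = t['low'] + 3:
       low  low_plus_3
city                  
Cairo  -43         -40
Lagos  -17         -14
So iloc[0]['low_plus_3'] = -40.

-40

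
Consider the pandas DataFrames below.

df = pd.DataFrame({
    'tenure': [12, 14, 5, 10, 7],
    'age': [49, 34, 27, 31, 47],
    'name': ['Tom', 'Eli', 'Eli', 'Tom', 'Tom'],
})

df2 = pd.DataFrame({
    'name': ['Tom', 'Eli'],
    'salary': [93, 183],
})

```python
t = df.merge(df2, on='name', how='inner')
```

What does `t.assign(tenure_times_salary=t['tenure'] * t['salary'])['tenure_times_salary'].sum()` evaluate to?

merge on 'name' (how='inner') → 5 rows:
   tenure  age name  salary
0      12   49  Tom      93
1      14   34  Eli     183
2       5   27  Eli     183
3      10   31  Tom      93
4       7   47  Tom      93
add column tenure_times_salary = t['tenure'] * t['salary']:
   tenure  age name  salary  tenure_times_salary
0      12   49  Tom      93                 1116
1      14   34  Eli     183                 2562
2       5   27  Eli     183                  915
3      10   31  Tom      93                  930
4       7   47  Tom      93                  651

6174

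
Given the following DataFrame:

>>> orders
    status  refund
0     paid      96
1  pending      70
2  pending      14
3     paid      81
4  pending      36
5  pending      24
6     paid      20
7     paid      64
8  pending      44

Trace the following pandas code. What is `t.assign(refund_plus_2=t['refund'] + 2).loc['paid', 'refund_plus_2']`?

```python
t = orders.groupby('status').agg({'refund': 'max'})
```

group by status, max of refund:
         refund
status         
paid         96
pending      70
add column refund_plus_2 = t['refund'] + 2:
         refund  refund_plus_2
status                        
paid         96             98
pending      70             72
The value at row 'paid', column 'refund_plus_2' is 98.

98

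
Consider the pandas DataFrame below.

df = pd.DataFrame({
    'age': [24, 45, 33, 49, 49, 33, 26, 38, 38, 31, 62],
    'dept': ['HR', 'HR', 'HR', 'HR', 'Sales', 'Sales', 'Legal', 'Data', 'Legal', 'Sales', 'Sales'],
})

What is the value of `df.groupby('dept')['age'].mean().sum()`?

151.5

group by dept, mean of age:
dept
Data     38.00
HR       37.75
Legal    32.00
Sales    43.75
Name: age, dtype: float64
Finally, sum of the resulting series = 151.5.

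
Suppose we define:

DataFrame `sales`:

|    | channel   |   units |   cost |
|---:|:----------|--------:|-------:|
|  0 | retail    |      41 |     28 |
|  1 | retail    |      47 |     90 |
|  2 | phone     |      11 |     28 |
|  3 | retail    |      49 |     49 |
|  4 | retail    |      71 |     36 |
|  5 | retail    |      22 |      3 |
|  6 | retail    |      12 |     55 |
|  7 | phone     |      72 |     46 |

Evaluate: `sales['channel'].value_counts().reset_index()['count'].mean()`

4.0

value_counts of channel:
channel
retail    6
phone     2
Name: count, dtype: int64
reset_index():
  channel  count
0  retail      6
1   phone      2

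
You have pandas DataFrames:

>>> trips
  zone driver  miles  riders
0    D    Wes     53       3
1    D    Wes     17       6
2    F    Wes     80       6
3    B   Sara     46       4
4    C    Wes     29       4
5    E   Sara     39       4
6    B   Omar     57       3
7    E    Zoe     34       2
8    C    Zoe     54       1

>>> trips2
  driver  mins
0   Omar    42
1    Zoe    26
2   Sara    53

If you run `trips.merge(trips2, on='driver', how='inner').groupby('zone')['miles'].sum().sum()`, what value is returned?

230

merge on 'driver' (how='inner') → 5 rows:
  zone driver  miles  riders  mins
0    B   Sara     46       4    53
1    E   Sara     39       4    53
2    B   Omar     57       3    42
3    E    Zoe     34       2    26
4    C    Zoe     54       1    26
group by zone, sum of miles:
zone
B    103
C     54
E     73
Name: miles, dtype: int64
The sum of the resulting series is 230.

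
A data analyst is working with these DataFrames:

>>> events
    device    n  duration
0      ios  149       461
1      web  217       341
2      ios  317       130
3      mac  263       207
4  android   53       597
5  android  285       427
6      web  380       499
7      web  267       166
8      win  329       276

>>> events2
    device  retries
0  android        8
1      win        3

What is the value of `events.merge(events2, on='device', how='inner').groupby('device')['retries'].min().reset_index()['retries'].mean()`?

merge on 'device' (how='inner') → 3 rows:
    device    n  duration  retries
0  android   53       597        8
1  android  285       427        8
2      win  329       276        3
group by device, min of retries:
device
android    8
win        3
Name: retries, dtype: int64
reset_index():
    device  retries
0  android        8
1      win        3

5.5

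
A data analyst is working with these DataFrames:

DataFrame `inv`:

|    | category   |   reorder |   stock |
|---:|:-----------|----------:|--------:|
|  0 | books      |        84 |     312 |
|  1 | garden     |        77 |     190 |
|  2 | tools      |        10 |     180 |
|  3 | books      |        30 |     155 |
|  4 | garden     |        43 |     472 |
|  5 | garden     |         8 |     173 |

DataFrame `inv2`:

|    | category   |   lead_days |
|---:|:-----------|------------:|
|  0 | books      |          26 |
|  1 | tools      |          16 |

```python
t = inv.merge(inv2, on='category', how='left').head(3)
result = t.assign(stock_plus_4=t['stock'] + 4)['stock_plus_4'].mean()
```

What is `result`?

merge on 'category' (how='left') → 6 rows:
  category  reorder  stock  lead_days
0    books       84    312       26.0
1   garden       77    190        NaN
2    tools       10    180       16.0
3    books       30    155       26.0
4   garden       43    472        NaN
5   garden        8    173        NaN
take first 3 rows:
  category  reorder  stock  lead_days
0    books       84    312       26.0
1   garden       77    190        NaN
2    tools       10    180       16.0
add column stock_plus_4 = t['stock'] + 4:
  category  reorder  stock  lead_days  stock_plus_4
0    books       84    312       26.0           316
1   garden       77    190        NaN           194
2    tools       10    180       16.0           184
Reading off the mean of column 'stock_plus_4', we get 231.333333333.

231.333333333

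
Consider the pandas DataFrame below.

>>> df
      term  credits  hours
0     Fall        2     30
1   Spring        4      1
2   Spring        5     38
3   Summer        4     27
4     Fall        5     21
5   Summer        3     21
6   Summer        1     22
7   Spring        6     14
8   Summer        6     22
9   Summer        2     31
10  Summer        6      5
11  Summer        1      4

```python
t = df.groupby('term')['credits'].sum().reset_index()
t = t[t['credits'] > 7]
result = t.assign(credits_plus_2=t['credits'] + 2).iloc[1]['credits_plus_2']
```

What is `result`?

25

group by term, sum of credits:
term
Fall       7
Spring    15
Summer    23
Name: credits, dtype: int64
reset_index():
     term  credits
0    Fall        7
1  Spring       15
2  Summer       23
filter rows where credits > 7:
     term  credits
1  Spring       15
2  Summer       23
add column credits_plus_2 = t['credits'] + 2:
     term  credits  credits_plus_2
1  Spring       15              17
2  Summer       23              25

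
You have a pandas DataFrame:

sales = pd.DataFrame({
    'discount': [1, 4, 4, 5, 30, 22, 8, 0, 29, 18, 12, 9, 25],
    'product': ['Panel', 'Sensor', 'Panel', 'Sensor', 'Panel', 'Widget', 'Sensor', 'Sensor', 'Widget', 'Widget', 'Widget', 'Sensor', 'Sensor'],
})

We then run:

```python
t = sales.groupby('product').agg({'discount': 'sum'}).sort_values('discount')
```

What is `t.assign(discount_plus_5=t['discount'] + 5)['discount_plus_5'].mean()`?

group by product, sum of discount:
         discount
product          
Panel          35
Sensor         51
Widget         81
sort by discount:
         discount
product          
Panel          35
Sensor         51
Widget         81
add column discount_plus_5 = t['discount'] + 5:
         discount  discount_plus_5
product                           
Panel          35               40
Sensor         51               56
Widget         81               86
The mean of column 'discount_plus_5' is 60.6666666667.

60.6666666667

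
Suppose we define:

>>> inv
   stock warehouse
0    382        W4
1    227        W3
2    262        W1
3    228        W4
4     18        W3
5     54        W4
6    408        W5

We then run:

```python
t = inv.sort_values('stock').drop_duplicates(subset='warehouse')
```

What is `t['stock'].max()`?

sort by stock:
   stock warehouse
4     18        W3
5     54        W4
1    227        W3
3    228        W4
2    262        W1
0    382        W4
6    408        W5
drop duplicate warehouse (keep=first):
   stock warehouse
4     18        W3
5     54        W4
2    262        W1
6    408        W5

408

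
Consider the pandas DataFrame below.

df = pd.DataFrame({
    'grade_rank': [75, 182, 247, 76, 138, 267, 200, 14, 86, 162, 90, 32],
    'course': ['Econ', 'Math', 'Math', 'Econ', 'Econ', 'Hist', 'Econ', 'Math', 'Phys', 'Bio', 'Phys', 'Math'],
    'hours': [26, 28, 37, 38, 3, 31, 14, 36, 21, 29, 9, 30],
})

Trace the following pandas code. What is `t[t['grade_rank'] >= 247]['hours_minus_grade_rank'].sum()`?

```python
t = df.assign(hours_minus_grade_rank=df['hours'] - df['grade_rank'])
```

add column hours_minus_grade_rank = df['hours'] - df['grade_rank']:
    grade_rank course  hours  hours_minus_grade_rank
0           75   Econ     26                     -49
1          182   Math     28                    -154
2          247   Math     37                    -210
3           76   Econ     38                     -38
4          138   Econ      3                    -135
5          267   Hist     31                    -236
6          200   Econ     14                    -186
7           14   Math     36                      22
8           86   Phys     21                     -65
9          162    Bio     29                    -133
10          90   Phys      9                     -81
11          32   Math     30                      -2
filter rows where grade_rank >= 247:
   grade_rank course  hours  hours_minus_grade_rank
2         247   Math     37                    -210
5         267   Hist     31                    -236

-446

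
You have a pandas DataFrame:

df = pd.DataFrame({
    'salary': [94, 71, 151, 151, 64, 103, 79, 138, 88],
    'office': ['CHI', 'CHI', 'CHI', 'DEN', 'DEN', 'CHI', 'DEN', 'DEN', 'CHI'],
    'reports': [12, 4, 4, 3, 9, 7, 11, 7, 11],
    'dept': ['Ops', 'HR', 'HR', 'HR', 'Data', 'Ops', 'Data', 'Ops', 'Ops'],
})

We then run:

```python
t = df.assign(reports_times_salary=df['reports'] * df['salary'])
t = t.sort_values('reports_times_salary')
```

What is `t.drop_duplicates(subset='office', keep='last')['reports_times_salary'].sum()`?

2094

add column reports_times_salary = df['reports'] * df['salary']:
   salary office  reports  dept  reports_times_salary
0      94    CHI       12   Ops                  1128
1      71    CHI        4    HR                   284
2     151    CHI        4    HR                   604
3     151    DEN        3    HR                   453
4      64    DEN        9  Data                   576
5     103    CHI        7   Ops                   721
6      79    DEN       11  Data                   869
7     138    DEN        7   Ops                   966
8      88    CHI       11   Ops                   968
sort by reports_times_salary:
   salary office  reports  dept  reports_times_salary
1      71    CHI        4    HR                   284
3     151    DEN        3    HR                   453
4      64    DEN        9  Data                   576
2     151    CHI        4    HR                   604
5     103    CHI        7   Ops                   721
6      79    DEN       11  Data                   869
7     138    DEN        7   Ops                   966
8      88    CHI       11   Ops                   968
0      94    CHI       12   Ops                  1128
drop duplicate office (keep=last):
   salary office  reports dept  reports_times_salary
7     138    DEN        7  Ops                   966
0      94    CHI       12  Ops                  1128
So sum() = 2094.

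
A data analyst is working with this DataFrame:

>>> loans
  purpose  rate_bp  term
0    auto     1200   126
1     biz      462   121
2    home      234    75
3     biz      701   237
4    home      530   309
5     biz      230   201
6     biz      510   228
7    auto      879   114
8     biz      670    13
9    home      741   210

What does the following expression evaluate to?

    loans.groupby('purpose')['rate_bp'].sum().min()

group by purpose, sum of rate_bp:
purpose
auto    2079
biz     2573
home    1505
Name: rate_bp, dtype: int64
Reading off the min of the resulting series, we get 1505.

1505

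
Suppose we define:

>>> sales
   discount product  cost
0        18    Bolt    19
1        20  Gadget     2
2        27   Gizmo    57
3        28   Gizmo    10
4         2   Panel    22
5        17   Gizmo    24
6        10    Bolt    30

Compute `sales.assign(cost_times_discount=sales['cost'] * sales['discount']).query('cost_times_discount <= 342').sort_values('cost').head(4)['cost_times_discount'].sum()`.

add column cost_times_discount = sales['cost'] * sales['discount']:
   discount product  cost  cost_times_discount
0        18    Bolt    19                  342
1        20  Gadget     2                   40
2        27   Gizmo    57                 1539
3        28   Gizmo    10                  280
4         2   Panel    22                   44
5        17   Gizmo    24                  408
6        10    Bolt    30                  300
filter rows where cost_times_discount <= 342:
   discount product  cost  cost_times_discount
0        18    Bolt    19                  342
1        20  Gadget     2                   40
3        28   Gizmo    10                  280
4         2   Panel    22                   44
6        10    Bolt    30                  300
sort by cost:
   discount product  cost  cost_times_discount
1        20  Gadget     2                   40
3        28   Gizmo    10                  280
0        18    Bolt    19                  342
4         2   Panel    22                   44
6        10    Bolt    30                  300
take first 4 rows:
   discount product  cost  cost_times_discount
1        20  Gadget     2                   40
3        28   Gizmo    10                  280
0        18    Bolt    19                  342
4         2   Panel    22                   44

706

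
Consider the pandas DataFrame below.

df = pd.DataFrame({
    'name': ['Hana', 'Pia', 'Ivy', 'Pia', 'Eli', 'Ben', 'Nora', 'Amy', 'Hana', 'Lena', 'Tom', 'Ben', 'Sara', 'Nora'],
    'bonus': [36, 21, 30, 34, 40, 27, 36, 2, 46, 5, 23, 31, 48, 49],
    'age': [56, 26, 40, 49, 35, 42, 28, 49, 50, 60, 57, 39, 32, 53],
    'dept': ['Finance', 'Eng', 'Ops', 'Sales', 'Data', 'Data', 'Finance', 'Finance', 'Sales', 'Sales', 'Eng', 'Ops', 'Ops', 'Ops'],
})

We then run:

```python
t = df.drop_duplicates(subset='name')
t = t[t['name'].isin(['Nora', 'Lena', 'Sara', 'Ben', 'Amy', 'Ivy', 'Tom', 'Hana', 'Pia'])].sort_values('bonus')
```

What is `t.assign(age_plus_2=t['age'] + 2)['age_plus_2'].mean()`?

45.3333333333

drop duplicate name (keep=first):
    name  bonus  age     dept
0   Hana     36   56  Finance
1    Pia     21   26      Eng
2    Ivy     30   40      Ops
4    Eli     40   35     Data
5    Ben     27   42     Data
6   Nora     36   28  Finance
7    Amy      2   49  Finance
9   Lena      5   60    Sales
10   Tom     23   57      Eng
12  Sara     48   32      Ops
filter rows where name in ['Nora', 'Lena', 'Sara', 'Ben', 'Amy', 'Ivy', 'Tom', 'Hana', 'Pia']:
    name  bonus  age     dept
0   Hana     36   56  Finance
1    Pia     21   26      Eng
2    Ivy     30   40      Ops
5    Ben     27   42     Data
6   Nora     36   28  Finance
7    Amy      2   49  Finance
9   Lena      5   60    Sales
10   Tom     23   57      Eng
12  Sara     48   32      Ops
sort by bonus:
    name  bonus  age     dept
7    Amy      2   49  Finance
9   Lena      5   60    Sales
1    Pia     21   26      Eng
10   Tom     23   57      Eng
5    Ben     27   42     Data
2    Ivy     30   40      Ops
0   Hana     36   56  Finance
6   Nora     36   28  Finance
12  Sara     48   32      Ops
add column age_plus_2 = t['age'] + 2:
    name  bonus  age     dept  age_plus_2
7    Amy      2   49  Finance          51
9   Lena      5   60    Sales          62
1    Pia     21   26      Eng          28
10   Tom     23   57      Eng          59
5    Ben     27   42     Data          44
2    Ivy     30   40      Ops          42
0   Hana     36   56  Finance          58
6   Nora     36   28  Finance          30
12  Sara     48   32      Ops          34
Then the mean of column 'age_plus_2': 45.3333333333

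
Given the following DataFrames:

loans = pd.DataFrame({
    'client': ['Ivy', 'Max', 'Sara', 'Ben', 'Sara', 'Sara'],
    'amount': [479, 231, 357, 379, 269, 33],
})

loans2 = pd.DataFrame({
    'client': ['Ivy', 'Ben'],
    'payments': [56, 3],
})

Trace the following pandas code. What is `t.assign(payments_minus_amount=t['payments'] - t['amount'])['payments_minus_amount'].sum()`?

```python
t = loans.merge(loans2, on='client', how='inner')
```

-799

merge on 'client' (how='inner') → 2 rows:
  client  amount  payments
0    Ivy     479        56
1    Ben     379         3
add column payments_minus_amount = t['payments'] - t['amount']:
  client  amount  payments  payments_minus_amount
0    Ivy     479        56                   -423
1    Ben     379         3                   -376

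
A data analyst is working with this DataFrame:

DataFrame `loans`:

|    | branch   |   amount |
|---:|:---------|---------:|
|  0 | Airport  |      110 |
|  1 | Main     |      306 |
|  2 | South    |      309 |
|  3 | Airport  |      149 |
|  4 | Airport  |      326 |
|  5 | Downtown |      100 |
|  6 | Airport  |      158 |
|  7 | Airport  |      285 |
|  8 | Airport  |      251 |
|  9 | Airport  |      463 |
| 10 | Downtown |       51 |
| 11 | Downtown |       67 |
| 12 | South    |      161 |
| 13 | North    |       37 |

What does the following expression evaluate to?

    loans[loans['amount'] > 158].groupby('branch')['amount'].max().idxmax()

filter rows where amount > 158:
     branch  amount
1      Main     306
2     South     309
4   Airport     326
7   Airport     285
8   Airport     251
9   Airport     463
12    South     161
group by branch, max of amount:
branch
Airport    463
Main       306
South      309
Name: amount, dtype: int64
Taking the label with the largest value gives Airport.

Airport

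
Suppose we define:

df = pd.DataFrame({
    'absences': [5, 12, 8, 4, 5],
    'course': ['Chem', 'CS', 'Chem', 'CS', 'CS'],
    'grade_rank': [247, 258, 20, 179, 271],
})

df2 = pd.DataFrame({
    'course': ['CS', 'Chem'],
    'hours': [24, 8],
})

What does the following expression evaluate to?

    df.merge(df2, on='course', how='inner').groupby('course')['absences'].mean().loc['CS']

merge on 'course' (how='inner') → 5 rows:
   absences course  grade_rank  hours
0         5   Chem         247      8
1        12     CS         258     24
2         8   Chem          20      8
3         4     CS         179     24
4         5     CS         271     24
group by course, mean of absences:
course
CS      7.0
Chem    6.5
Name: absences, dtype: float64
The value at index 'CS' is 7.0.

7.0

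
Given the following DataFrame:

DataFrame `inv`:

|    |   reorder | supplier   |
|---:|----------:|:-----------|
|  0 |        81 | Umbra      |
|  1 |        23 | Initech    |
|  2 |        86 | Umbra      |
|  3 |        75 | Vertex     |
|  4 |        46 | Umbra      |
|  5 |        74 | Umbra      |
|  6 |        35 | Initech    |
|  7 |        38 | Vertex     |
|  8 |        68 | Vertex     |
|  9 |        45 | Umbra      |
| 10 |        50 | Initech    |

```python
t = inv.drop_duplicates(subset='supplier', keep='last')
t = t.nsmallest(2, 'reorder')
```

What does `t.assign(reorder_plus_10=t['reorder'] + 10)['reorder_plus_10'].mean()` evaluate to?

57.5

drop duplicate supplier (keep=last):
    reorder supplier
8        68   Vertex
9        45    Umbra
10       50  Initech
take 2 rows with smallest reorder:
    reorder supplier
9        45    Umbra
10       50  Initech
add column reorder_plus_10 = t['reorder'] + 10:
    reorder supplier  reorder_plus_10
9        45    Umbra               55
10       50  Initech               60
So mean() = 57.5.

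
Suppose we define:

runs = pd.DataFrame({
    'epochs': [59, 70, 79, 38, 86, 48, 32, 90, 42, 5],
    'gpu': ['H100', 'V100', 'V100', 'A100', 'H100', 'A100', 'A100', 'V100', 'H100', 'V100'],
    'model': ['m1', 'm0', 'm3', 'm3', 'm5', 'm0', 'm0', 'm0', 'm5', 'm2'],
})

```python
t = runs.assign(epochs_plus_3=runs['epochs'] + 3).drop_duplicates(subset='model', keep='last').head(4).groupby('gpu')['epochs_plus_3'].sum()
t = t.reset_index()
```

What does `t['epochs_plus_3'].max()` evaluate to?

107

add column epochs_plus_3 = runs['epochs'] + 3:
   epochs   gpu model  epochs_plus_3
0      59  H100    m1             62
1      70  V100    m0             73
2      79  V100    m3             82
3      38  A100    m3             41
4      86  H100    m5             89
5      48  A100    m0             51
6      32  A100    m0             35
7      90  V100    m0             93
8      42  H100    m5             45
9       5  V100    m2              8
drop duplicate model (keep=last):
   epochs   gpu model  epochs_plus_3
0      59  H100    m1             62
3      38  A100    m3             41
7      90  V100    m0             93
8      42  H100    m5             45
9       5  V100    m2              8
take first 4 rows:
   epochs   gpu model  epochs_plus_3
0      59  H100    m1             62
3      38  A100    m3             41
7      90  V100    m0             93
8      42  H100    m5             45
group by gpu, sum of epochs_plus_3:
gpu
A100     41
H100    107
V100     93
Name: epochs_plus_3, dtype: int64
reset_index():
    gpu  epochs_plus_3
0  A100             41
1  H100            107
2  V100             93
Then the max of column 'epochs_plus_3': 107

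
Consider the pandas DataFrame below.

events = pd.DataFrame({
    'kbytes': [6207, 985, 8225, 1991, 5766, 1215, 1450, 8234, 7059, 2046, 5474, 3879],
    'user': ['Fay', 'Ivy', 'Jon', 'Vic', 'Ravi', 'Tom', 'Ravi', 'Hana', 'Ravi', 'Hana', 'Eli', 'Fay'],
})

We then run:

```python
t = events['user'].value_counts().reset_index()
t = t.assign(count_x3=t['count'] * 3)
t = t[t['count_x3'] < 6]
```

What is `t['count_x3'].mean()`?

value_counts of user:
user
Ravi    3
Fay     2
Hana    2
Ivy     1
Jon     1
Vic     1
Tom     1
Eli     1
Name: count, dtype: int64
reset_index():
   user  count
0  Ravi      3
1   Fay      2
2  Hana      2
3   Ivy      1
4   Jon      1
5   Vic      1
6   Tom      1
7   Eli      1
add column count_x3 = t['count'] * 3:
   user  count  count_x3
0  Ravi      3         9
1   Fay      2         6
2  Hana      2         6
3   Ivy      1         3
4   Jon      1         3
5   Vic      1         3
6   Tom      1         3
7   Eli      1         3
filter rows where count_x3 < 6:
  user  count  count_x3
3  Ivy      1         3
4  Jon      1         3
5  Vic      1         3
6  Tom      1         3
7  Eli      1         3

3.0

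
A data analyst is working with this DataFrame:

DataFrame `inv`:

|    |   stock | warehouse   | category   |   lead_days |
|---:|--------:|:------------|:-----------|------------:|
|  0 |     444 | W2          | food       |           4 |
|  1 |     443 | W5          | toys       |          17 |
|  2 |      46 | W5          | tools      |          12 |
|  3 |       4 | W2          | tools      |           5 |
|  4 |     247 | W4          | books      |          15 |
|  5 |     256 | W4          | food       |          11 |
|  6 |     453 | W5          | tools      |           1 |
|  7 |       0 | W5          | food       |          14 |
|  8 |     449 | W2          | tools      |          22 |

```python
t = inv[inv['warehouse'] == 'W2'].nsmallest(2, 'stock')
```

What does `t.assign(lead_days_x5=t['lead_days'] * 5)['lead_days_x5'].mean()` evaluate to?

22.5

filter rows where warehouse == 'W2':
   stock warehouse category  lead_days
0    444        W2     food          4
3      4        W2    tools          5
8    449        W2    tools         22
take 2 rows with smallest stock:
   stock warehouse category  lead_days
3      4        W2    tools          5
0    444        W2     food          4
add column lead_days_x5 = t['lead_days'] * 5:
   stock warehouse category  lead_days  lead_days_x5
3      4        W2    tools          5            25
0    444        W2     food          4            20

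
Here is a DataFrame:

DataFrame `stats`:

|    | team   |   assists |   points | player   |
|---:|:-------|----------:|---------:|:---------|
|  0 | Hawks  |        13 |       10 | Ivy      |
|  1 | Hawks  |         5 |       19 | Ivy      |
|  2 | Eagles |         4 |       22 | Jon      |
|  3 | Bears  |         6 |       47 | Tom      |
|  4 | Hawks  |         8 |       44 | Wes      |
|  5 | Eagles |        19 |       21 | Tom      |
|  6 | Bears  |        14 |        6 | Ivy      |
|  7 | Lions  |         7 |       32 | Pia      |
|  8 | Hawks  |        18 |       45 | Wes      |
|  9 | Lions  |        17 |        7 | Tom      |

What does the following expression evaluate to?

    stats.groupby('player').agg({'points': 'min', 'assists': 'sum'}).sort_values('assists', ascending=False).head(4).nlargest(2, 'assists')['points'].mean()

group by player: min(points), sum(assists):
        points  assists
player                 
Ivy          6       32
Jon         22        4
Pia         32        7
Tom          7       42
Wes         44       26
sort by assists descending:
        points  assists
player                 
Tom          7       42
Ivy          6       32
Wes         44       26
Pia         32        7
Jon         22        4
take first 4 rows:
        points  assists
player                 
Tom          7       42
Ivy          6       32
Wes         44       26
Pia         32        7
take 2 rows with largest assists:
        points  assists
player                 
Tom          7       42
Ivy          6       32
The mean of column 'points' is 6.5.

6.5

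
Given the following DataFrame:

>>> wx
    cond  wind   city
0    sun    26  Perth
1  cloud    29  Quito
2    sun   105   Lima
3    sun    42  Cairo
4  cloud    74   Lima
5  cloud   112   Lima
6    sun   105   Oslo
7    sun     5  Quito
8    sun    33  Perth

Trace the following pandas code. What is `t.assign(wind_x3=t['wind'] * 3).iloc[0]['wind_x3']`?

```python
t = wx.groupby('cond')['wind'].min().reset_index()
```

group by cond, min of wind:
cond
cloud    29
sun       5
Name: wind, dtype: int64
reset_index():
    cond  wind
0  cloud    29
1    sun     5
add column wind_x3 = t['wind'] * 3:
    cond  wind  wind_x3
0  cloud    29       87
1    sun     5       15
Reading off the value at position 0, column 'wind_x3', we get 87.

87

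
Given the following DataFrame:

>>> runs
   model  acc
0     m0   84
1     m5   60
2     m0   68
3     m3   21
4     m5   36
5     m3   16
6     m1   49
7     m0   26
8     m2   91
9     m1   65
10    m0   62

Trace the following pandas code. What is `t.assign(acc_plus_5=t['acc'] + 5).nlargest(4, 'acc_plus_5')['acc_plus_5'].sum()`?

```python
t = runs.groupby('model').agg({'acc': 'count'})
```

30

group by model, count of acc:
       acc
model     
m0       4
m1       2
m2       1
m3       2
m5       2
add column acc_plus_5 = t['acc'] + 5:
       acc  acc_plus_5
model                 
m0       4           9
m1       2           7
m2       1           6
m3       2           7
m5       2           7
take 4 rows with largest acc_plus_5:
       acc  acc_plus_5
model                 
m0       4           9
m1       2           7
m3       2           7
m5       2           7
Taking the sum of column 'acc_plus_5' gives 30.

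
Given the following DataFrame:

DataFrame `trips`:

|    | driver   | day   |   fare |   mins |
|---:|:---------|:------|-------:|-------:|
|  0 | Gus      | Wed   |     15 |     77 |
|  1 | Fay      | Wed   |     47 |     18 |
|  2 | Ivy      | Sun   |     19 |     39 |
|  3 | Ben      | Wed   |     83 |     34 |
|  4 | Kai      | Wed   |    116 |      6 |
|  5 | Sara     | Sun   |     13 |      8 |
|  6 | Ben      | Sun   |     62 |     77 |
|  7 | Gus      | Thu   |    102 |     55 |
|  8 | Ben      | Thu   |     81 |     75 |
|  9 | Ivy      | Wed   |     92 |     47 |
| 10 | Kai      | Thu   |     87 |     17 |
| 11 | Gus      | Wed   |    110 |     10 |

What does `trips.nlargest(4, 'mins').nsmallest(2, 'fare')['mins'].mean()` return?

take 4 rows with largest mins:
  driver  day  fare  mins
0    Gus  Wed    15    77
6    Ben  Sun    62    77
8    Ben  Thu    81    75
7    Gus  Thu   102    55
take 2 rows with smallest fare:
  driver  day  fare  mins
0    Gus  Wed    15    77
6    Ben  Sun    62    77
The mean of column 'mins' is 77.0.

77.0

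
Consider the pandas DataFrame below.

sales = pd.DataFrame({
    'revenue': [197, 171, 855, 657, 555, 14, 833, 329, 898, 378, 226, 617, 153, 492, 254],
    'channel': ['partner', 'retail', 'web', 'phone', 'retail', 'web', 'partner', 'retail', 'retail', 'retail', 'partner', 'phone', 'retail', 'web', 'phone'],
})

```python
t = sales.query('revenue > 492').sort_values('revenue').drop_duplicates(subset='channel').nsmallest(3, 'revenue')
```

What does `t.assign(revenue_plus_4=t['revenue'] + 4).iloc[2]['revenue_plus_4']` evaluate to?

837

filter rows where revenue > 492:
    revenue  channel
2       855      web
3       657    phone
4       555   retail
6       833  partner
8       898   retail
11      617    phone
sort by revenue:
    revenue  channel
4       555   retail
11      617    phone
3       657    phone
6       833  partner
2       855      web
8       898   retail
drop duplicate channel (keep=first):
    revenue  channel
4       555   retail
11      617    phone
6       833  partner
2       855      web
take 3 rows with smallest revenue:
    revenue  channel
4       555   retail
11      617    phone
6       833  partner
add column revenue_plus_4 = t['revenue'] + 4:
    revenue  channel  revenue_plus_4
4       555   retail             559
11      617    phone             621
6       833  partner             837
Reading off the value at position 2, column 'revenue_plus_4', we get 837.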